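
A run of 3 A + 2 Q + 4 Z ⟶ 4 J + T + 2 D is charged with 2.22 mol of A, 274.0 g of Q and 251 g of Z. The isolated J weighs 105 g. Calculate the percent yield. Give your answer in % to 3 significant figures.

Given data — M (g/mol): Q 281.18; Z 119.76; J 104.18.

51.7 %

n(A) = 2.220 mol
n(Q) = 274.0 / 281.18 = 0.9745 mol
n(Z) = 251.0 / 119.76 = 2.096 mol
n/ν → A: 0.7400, Q: 0.4873, Z: 0.5240; Q is limiting.
theoretical n(J) = (4/2) × 0.9745 = 1.949 mol → 203.0 g
% yield = 105 / 203.0 × 100 = 51.72 %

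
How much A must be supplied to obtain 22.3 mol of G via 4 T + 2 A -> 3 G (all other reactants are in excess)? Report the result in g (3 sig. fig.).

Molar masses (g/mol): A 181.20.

2690 g

n(G) = 22.30 mol
n(A) = (2/3) × 22.30 = 14.87 mol
mass = 14.87 × 181.20 = 2694 g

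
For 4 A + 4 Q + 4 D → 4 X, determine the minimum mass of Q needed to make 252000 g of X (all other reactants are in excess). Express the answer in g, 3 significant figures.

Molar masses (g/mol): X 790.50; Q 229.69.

n(X) = 252000 / 790.50 = 318.8 mol
n(Q) = (4/4) × 318.8 = 318.8 mol
mass = 318.8 × 229.69 = 73230 g

73200 g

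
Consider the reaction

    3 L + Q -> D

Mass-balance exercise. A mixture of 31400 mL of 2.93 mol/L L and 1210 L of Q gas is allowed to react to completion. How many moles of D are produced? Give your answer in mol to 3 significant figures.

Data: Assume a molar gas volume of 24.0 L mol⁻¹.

30.7 mol

n(L) = 2.93 × 31400/1000 = 92.00 mol
n(Q) = 1210 / 24.0 = 50.42 mol
n/ν → L: 30.67, Q: 50.42; L is limiting.
n(D) = (1/3) × 92.00 = 30.67 mol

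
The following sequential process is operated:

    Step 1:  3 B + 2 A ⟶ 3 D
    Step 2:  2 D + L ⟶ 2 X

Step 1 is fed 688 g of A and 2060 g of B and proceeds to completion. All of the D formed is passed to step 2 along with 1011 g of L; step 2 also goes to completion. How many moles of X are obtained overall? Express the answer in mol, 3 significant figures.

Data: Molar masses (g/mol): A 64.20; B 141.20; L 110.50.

14.6 mol

Step 1:
n(A) = 688.0 / 64.20 = 10.72 mol
n(B) = 2060 / 141.20 = 14.59 mol
n/ν for A = 10.72/2 = 5.360
n/ν for B = 14.59/3 = 4.863
Smallest n/ν is B → limiting reagent.
n(D) produced = (3/3) × 14.59 = 14.59 mol
Step 2:
n(D) available = 14.59 mol
n(L) = 1011 / 110.50 = 9.149 mol
n/ν for D = 14.59/2 = 7.295
n/ν for L = 9.149/1 = 9.149
Smallest n/ν is D → limiting reagent.
n(X) = (2/2) × 14.59 = 14.59 mol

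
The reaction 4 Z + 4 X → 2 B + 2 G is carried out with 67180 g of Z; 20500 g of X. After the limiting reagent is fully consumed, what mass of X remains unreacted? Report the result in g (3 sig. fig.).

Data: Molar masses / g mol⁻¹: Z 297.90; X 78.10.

n(Z) = 67180 / 297.90 = 225.5 mol
n(X) = 20500 / 78.10 = 262.5 mol
n/ν for Z = 225.5/4 = 56.38
n/ν for X = 262.5/4 = 65.63
Smallest n/ν is Z → limiting reagent.
X consumed = (4/4) × 225.5 = 225.5 mol
X remaining = 262.5 − 225.5 = 37.00 mol
mass = 37.00 × 78.10 = 2890 g

2890 g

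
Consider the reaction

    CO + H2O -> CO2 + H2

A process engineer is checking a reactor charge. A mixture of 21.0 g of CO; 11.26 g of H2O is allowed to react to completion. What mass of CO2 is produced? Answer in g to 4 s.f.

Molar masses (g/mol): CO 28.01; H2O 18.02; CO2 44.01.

n(CO) = 21.00 / 28.01 = 0.7497 mol
n(H2O) = 11.26 / 18.02 = 0.6249 mol
n/ν for CO = 0.7497/1 = 0.7497
n/ν for H2O = 0.6249/1 = 0.6249
Smallest n/ν is H2O → limiting reagent.
n(CO2) = (1/1) × 0.6249 = 0.6249 mol
mass = 0.6249 × 44.01 = 27.50 g

27.50 g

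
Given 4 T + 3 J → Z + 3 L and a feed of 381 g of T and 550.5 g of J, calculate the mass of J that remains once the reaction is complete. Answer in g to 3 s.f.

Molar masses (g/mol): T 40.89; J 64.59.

n(T) = 381.0 / 40.89 = 9.318 mol
n(J) = 550.5 / 64.59 = 8.523 mol
n/ν for T = 9.318/4 = 2.330
n/ν for J = 8.523/3 = 2.841
Smallest n/ν is T → limiting reagent.
J consumed = (3/4) × 9.318 = 6.989 mol
J remaining = 8.523 − 6.989 = 1.534 mol
mass = 1.534 × 64.59 = 99.08 g

99.1 g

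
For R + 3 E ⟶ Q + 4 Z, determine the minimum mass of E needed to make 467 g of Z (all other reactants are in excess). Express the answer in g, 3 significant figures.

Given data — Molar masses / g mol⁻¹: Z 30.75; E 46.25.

n(Z) = 467 / 30.75 = 15.19 mol
n(E) = (3/4) × 15.19 = 11.39 mol
mass = 11.39 × 46.25 = 526.8 g

527 g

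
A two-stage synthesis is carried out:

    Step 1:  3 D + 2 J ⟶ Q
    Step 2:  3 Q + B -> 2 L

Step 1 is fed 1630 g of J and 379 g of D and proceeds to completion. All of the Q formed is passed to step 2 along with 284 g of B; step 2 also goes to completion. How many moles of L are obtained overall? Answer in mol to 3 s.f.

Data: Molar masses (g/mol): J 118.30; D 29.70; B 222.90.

2.55 mol

Step 1:
n(J) = 1630 / 118.30 = 13.78 mol
n(D) = 379.0 / 29.70 = 12.76 mol
n/ν for J = 13.78/2 = 6.890
n/ν for D = 12.76/3 = 4.253
Smallest n/ν is D → limiting reagent.
n(Q) produced = (1/3) × 12.76 = 4.253 mol
Step 2:
n(Q) available = 4.253 mol
n(B) = 284.0 / 222.90 = 1.274 mol
n/ν for Q = 4.253/3 = 1.418
n/ν for B = 1.274/1 = 1.274
Smallest n/ν is B → limiting reagent.
n(L) = (2/1) × 1.274 = 2.548 mol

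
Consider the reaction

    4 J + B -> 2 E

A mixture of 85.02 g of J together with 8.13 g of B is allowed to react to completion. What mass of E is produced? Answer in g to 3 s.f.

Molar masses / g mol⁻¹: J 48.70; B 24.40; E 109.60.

73.0 g

n(J) = 85.02 / 48.70 = 1.746 mol
n(B) = 8.130 / 24.40 = 0.3332 mol
n/ν for J = 1.746/4 = 0.4365
n/ν for B = 0.3332/1 = 0.3332
Smallest n/ν is B → limiting reagent.
n(E) = (2/1) × 0.3332 = 0.6664 mol
mass = 0.6664 × 109.60 = 73.04 g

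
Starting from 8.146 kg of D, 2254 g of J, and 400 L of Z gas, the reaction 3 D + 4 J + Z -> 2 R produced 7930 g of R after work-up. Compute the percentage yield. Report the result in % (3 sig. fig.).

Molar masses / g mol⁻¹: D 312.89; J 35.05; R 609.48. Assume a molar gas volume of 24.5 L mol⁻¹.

n(D) = 8.146×1000 / 312.89 = 26.03 mol
n(J) = 2254 / 35.05 = 64.31 mol
n(Z) = 400.0 / 24.5 = 16.33 mol
n/ν → D: 8.677, J: 16.08, Z: 16.33; D is limiting.
theoretical n(R) = (2/3) × 26.03 = 17.35 mol → 10570 g
% yield = 7930 / 10570 × 100 = 75.02 %

75.0 %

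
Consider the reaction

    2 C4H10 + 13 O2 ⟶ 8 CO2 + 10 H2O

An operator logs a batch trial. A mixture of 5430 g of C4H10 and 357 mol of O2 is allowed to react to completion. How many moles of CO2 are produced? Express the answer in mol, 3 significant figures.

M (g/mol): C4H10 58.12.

n(C4H10) = 5430 / 58.12 = 93.43 mol
n(O2) = 357.0 mol
n/ν → C4H10: 46.72, O2: 27.46; O2 is limiting.
n(CO2) = (8/13) × 357.0 = 219.7 mol

220 mol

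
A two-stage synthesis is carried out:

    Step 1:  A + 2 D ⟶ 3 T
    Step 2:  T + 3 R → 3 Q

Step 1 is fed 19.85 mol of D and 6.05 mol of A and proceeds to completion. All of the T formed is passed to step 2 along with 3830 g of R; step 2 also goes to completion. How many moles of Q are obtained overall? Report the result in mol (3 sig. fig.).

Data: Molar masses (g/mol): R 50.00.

54.5 mol

Step 1:
n(D) = 19.85 mol
n(A) = 6.050 mol
n/ν for D = 19.85/2 = 9.925
n/ν for A = 6.050/1 = 6.050
Smallest n/ν is A → limiting reagent.
n(T) produced = (3/1) × 6.050 = 18.15 mol
Step 2:
n(T) available = 18.15 mol
n(R) = 3830 / 50.00 = 76.60 mol
n/ν for T = 18.15/1 = 18.15
n/ν for R = 76.60/3 = 25.53
Smallest n/ν is T → limiting reagent.
n(Q) = (3/1) × 18.15 = 54.45 mol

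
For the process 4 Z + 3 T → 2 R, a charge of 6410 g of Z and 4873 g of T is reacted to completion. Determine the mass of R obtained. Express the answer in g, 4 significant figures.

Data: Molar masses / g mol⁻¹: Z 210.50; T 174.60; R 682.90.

n(Z) = 6410 / 210.50 = 30.45 mol
n(T) = 4873 / 174.60 = 27.91 mol
n/ν for Z = 30.45/4 = 7.613
n/ν for T = 27.91/3 = 9.303
Smallest n/ν is Z → limiting reagent.
n(R) = (2/4) × 30.45 = 15.23 mol
mass = 15.23 × 682.90 = 10400 g

10400 g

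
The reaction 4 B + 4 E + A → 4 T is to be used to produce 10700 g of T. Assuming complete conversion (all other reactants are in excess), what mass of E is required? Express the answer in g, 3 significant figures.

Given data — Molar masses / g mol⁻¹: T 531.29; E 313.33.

n(T) = 10700 / 531.29 = 20.14 mol
n(E) = (4/4) × 20.14 = 20.14 mol
mass = 20.14 × 313.33 = 6310 g

6310 g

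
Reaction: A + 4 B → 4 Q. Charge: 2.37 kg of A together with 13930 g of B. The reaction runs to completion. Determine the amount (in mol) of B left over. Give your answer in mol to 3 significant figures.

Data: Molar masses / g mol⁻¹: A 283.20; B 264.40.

19.2 mol

n(A) = 2.370×1000 / 283.20 = 8.369 mol
n(B) = 13930 / 264.40 = 52.69 mol
n/ν for A = 8.369/1 = 8.369
n/ν for B = 52.69/4 = 13.17
Smallest n/ν is A → limiting reagent.
B consumed = (4/1) × 8.369 = 33.48 mol
B remaining = 52.69 − 33.48 = 19.21 mol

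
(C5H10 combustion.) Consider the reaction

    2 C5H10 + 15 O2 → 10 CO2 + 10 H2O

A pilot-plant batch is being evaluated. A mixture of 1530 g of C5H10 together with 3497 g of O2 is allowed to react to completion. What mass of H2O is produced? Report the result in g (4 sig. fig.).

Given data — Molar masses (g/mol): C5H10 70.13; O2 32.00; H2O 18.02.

1313 g

n(C5H10) = 1530 / 70.13 = 21.82 mol
n(O2) = 3497 / 32.00 = 109.3 mol
n/ν → C5H10: 10.91, O2: 7.287; O2 is limiting.
n(H2O) = (10/15) × 109.3 = 72.87 mol
mass = 72.87 × 18.02 = 1313 g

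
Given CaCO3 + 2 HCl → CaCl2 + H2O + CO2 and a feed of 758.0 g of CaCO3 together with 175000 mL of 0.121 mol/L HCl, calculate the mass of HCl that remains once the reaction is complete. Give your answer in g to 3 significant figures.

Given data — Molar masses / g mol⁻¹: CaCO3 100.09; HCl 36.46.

220 g

n(CaCO3) = 758.0 / 100.09 = 7.573 mol
n(HCl) = 0.121 × 175000/1000 = 21.18 mol
n/ν for CaCO3 = 7.573/1 = 7.573
n/ν for HCl = 21.18/2 = 10.59
Smallest n/ν is CaCO3 → limiting reagent.
HCl consumed = (2/1) × 7.573 = 15.15 mol
HCl remaining = 21.18 − 15.15 = 6.030 mol
mass = 6.030 × 36.46 = 219.9 g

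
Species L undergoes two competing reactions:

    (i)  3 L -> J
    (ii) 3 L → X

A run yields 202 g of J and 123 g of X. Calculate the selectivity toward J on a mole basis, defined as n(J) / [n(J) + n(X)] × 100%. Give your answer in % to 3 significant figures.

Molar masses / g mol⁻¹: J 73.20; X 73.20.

n(J) = 202 / 73.20 = 2.760 mol
n(X) = 123 / 73.20 = 1.680 mol
selectivity = 2.760/(2.760+1.680) × 100 = 62.16 %

62.2 %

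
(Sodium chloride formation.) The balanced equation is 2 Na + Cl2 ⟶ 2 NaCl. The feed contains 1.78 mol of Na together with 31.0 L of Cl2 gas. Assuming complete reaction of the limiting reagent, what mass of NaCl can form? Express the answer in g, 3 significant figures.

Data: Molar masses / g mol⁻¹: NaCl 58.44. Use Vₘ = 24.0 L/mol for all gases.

n(Na) = 1.780 mol
n(Cl2) = 31.00 / 24.0 = 1.292 mol
n/ν for Na = 1.780/2 = 0.8900
n/ν for Cl2 = 1.292/1 = 1.292
Smallest n/ν is Na → limiting reagent.
n(NaCl) = (2/2) × 1.780 = 1.780 mol
mass = 1.780 × 58.44 = 104.0 g

104 g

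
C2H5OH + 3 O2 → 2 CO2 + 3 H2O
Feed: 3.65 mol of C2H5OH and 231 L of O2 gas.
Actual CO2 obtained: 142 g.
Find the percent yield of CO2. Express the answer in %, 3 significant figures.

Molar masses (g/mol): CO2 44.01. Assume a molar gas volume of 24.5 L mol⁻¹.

51.3 %

n(C2H5OH) = 3.650 mol
n(O2) = 231.0 / 24.5 = 9.429 mol
n/ν → C2H5OH: 3.650, O2: 3.143; O2 is limiting.
theoretical n(CO2) = (2/3) × 9.429 = 6.286 mol → 276.6 g
% yield = 142 / 276.6 × 100 = 51.34 %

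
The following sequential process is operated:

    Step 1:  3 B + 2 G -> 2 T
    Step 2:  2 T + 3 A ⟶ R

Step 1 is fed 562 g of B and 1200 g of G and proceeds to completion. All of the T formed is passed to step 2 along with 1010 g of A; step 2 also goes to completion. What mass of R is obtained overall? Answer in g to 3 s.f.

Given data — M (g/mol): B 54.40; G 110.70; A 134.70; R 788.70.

Step 1:
n(B) = 562.0 / 54.40 = 10.33 mol
n(G) = 1200 / 110.70 = 10.84 mol
n/ν for B = 10.33/3 = 3.443
n/ν for G = 10.84/2 = 5.420
Smallest n/ν is B → limiting reagent.
n(T) produced = (2/3) × 10.33 = 6.887 mol
Step 2:
n(T) available = 6.887 mol
n(A) = 1010 / 134.70 = 7.498 mol
n/ν for T = 6.887/2 = 3.444
n/ν for A = 7.498/3 = 2.499
Smallest n/ν is A → limiting reagent.
n(R) = (1/3) × 7.498 = 2.499 mol
mass = 2.499 × 788.70 = 1971 g

1970 g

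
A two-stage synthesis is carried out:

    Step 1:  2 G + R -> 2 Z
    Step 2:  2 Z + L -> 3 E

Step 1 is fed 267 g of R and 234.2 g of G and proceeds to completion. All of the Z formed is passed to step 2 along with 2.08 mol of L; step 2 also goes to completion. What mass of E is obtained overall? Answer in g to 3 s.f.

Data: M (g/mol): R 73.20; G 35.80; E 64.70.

404 g

Step 1:
n(R) = 267.0 / 73.20 = 3.648 mol
n(G) = 234.2 / 35.80 = 6.542 mol
n/ν for R = 3.648/1 = 3.648
n/ν for G = 6.542/2 = 3.271
Smallest n/ν is G → limiting reagent.
n(Z) produced = (2/2) × 6.542 = 6.542 mol
Step 2:
n(Z) available = 6.542 mol
n(L) = 2.080 mol
n/ν for Z = 6.542/2 = 3.271
n/ν for L = 2.080/1 = 2.080
Smallest n/ν is L → limiting reagent.
n(E) = (3/1) × 2.080 = 6.240 mol
mass = 6.240 × 64.70 = 403.7 g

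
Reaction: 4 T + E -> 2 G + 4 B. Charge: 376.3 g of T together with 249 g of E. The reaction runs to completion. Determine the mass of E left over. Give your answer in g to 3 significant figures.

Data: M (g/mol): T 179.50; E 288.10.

98.0 g

n(T) = 376.3 / 179.50 = 2.096 mol
n(E) = 249.0 / 288.10 = 0.8643 mol
n/ν for T = 2.096/4 = 0.5240
n/ν for E = 0.8643/1 = 0.8643
Smallest n/ν is T → limiting reagent.
E consumed = (1/4) × 2.096 = 0.5240 mol
E remaining = 0.8643 − 0.5240 = 0.3403 mol
mass = 0.3403 × 288.10 = 98.04 g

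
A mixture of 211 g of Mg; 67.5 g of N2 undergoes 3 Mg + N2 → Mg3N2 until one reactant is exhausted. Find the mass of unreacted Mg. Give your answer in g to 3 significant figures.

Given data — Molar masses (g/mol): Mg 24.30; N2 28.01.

n(Mg) = 211.0 / 24.30 = 8.683 mol
n(N2) = 67.50 / 28.01 = 2.410 mol
n/ν → Mg: 2.894, N2: 2.410; N2 is limiting.
Mg consumed = (3/1) × 2.410 = 7.230 mol
Mg remaining = 8.683 − 7.230 = 1.453 mol
mass = 1.453 × 24.30 = 35.31 g

35.3 g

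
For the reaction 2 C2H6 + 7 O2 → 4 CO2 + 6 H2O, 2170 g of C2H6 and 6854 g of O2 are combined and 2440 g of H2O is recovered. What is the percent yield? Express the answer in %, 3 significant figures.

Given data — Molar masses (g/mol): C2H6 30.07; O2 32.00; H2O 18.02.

n(C2H6) = 2170 / 30.07 = 72.16 mol
n(O2) = 6854 / 32.00 = 214.2 mol
n/ν → C2H6: 36.08, O2: 30.60; O2 is limiting.
theoretical n(H2O) = (6/7) × 214.2 = 183.6 mol → 3308 g
% yield = 2440 / 3308 × 100 = 73.76 %

73.8 %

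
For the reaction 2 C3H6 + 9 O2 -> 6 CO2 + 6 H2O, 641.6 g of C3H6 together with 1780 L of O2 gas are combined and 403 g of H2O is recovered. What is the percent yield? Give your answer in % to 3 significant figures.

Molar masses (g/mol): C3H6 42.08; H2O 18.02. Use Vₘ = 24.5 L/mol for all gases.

n(C3H6) = 641.6 / 42.08 = 15.25 mol
n(O2) = 1780 / 24.5 = 72.65 mol
n/ν for C3H6 = 15.25/2 = 7.625
n/ν for O2 = 72.65/9 = 8.072
Smallest n/ν is C3H6 → limiting reagent.
theoretical n(H2O) = (6/2) × 15.25 = 45.75 mol → 824.4 g
% yield = 403 / 824.4 × 100 = 48.88 %

48.9 %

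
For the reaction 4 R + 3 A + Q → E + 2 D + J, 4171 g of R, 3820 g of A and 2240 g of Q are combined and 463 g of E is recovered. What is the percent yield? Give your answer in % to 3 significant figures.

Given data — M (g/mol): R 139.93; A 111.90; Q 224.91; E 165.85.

n(R) = 4171 / 139.93 = 29.81 mol
n(A) = 3820 / 111.90 = 34.14 mol
n(Q) = 2240 / 224.91 = 9.960 mol
n/ν → R: 7.453, A: 11.38, Q: 9.960; R is limiting.
theoretical n(E) = (1/4) × 29.81 = 7.453 mol → 1236 g
% yield = 463 / 1236 × 100 = 37.46 %

37.5 %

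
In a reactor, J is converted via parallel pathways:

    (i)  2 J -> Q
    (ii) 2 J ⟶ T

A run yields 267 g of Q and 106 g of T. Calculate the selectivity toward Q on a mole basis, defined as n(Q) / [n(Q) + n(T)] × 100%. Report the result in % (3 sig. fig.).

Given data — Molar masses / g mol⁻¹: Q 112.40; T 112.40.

n(Q) = 267 / 112.40 = 2.375 mol
n(T) = 106 / 112.40 = 0.9431 mol
selectivity = 2.375/(2.375+0.9431) × 100 = 71.58 %

71.6 %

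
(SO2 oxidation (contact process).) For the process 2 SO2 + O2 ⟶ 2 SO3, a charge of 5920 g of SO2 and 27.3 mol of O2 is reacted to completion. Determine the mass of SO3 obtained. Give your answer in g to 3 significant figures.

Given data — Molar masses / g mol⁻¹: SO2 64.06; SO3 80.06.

4370 g

n(SO2) = 5920 / 64.06 = 92.41 mol
n(O2) = 27.30 mol
n/ν for SO2 = 92.41/2 = 46.21
n/ν for O2 = 27.30/1 = 27.30
Smallest n/ν is O2 → limiting reagent.
n(SO3) = (2/1) × 27.30 = 54.60 mol
mass = 54.60 × 80.06 = 4371 g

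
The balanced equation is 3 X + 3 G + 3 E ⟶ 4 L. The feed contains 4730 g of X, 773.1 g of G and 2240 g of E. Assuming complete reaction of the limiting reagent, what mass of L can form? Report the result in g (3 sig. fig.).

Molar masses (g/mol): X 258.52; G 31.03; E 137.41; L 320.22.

6960 g

n(X) = 4730 / 258.52 = 18.30 mol
n(G) = 773.1 / 31.03 = 24.91 mol
n(E) = 2240 / 137.41 = 16.30 mol
n/ν → X: 6.100, G: 8.303, E: 5.433; E is limiting.
n(L) = (4/3) × 16.30 = 21.73 mol
mass = 21.73 × 320.22 = 6958 g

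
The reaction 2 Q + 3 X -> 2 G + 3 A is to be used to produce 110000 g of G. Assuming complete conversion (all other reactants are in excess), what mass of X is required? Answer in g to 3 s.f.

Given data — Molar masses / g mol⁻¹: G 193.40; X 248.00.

212000 g

n(G) = 110000 / 193.40 = 568.8 mol
n(X) = (3/2) × 568.8 = 853.2 mol
mass = 853.2 × 248.00 = 211600 g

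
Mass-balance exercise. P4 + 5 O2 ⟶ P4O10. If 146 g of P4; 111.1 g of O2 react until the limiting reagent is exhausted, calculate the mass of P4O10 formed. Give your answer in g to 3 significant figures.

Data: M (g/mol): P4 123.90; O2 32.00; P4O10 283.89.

n(P4) = 146.0 / 123.90 = 1.178 mol
n(O2) = 111.1 / 32.00 = 3.472 mol
n/ν for P4 = 1.178/1 = 1.178
n/ν for O2 = 3.472/5 = 0.6944
Smallest n/ν is O2 → limiting reagent.
n(P4O10) = (1/5) × 3.472 = 0.6944 mol
mass = 0.6944 × 283.89 = 197.1 g

197 g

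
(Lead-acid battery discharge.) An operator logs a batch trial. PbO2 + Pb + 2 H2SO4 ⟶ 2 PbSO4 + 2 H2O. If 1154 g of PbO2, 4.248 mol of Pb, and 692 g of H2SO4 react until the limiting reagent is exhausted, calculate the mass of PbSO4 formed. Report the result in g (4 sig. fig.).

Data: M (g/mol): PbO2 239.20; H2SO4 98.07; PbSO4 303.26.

2140 g

n(PbO2) = 1154 / 239.20 = 4.824 mol
n(Pb) = 4.248 mol
n(H2SO4) = 692.0 / 98.07 = 7.056 mol
n/ν for PbO2 = 4.824/1 = 4.824
n/ν for Pb = 4.248/1 = 4.248
n/ν for H2SO4 = 7.056/2 = 3.528
Smallest n/ν is H2SO4 → limiting reagent.
n(PbSO4) = (2/2) × 7.056 = 7.056 mol
mass = 7.056 × 303.26 = 2140 g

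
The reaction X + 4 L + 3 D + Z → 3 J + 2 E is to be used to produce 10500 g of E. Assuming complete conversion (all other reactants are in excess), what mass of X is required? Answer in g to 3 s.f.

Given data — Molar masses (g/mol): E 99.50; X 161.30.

n(E) = 10500 / 99.50 = 105.5 mol
n(X) = (1/2) × 105.5 = 52.75 mol
mass = 52.75 × 161.30 = 8509 g

8510 g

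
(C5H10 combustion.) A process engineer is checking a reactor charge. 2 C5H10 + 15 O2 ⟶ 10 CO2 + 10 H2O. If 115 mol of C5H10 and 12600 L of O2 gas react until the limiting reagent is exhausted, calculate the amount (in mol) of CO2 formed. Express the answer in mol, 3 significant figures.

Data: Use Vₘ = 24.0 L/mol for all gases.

350 mol

n(C5H10) = 115.0 mol
n(O2) = 12600 / 24.0 = 525.0 mol
n/ν → C5H10: 57.50, O2: 35.00; O2 is limiting.
n(CO2) = (10/15) × 525.0 = 350.0 mol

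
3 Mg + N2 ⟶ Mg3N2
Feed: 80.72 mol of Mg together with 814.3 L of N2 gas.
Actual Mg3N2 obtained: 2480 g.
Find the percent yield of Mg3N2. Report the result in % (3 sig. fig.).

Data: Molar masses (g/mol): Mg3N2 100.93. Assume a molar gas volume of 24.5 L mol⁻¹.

91.3 %

n(Mg) = 80.72 mol
n(N2) = 814.3 / 24.5 = 33.24 mol
n/ν → Mg: 26.91, N2: 33.24; Mg is limiting.
theoretical n(Mg3N2) = (1/3) × 80.72 = 26.91 mol → 2716 g
% yield = 2480 / 2716 × 100 = 91.31 %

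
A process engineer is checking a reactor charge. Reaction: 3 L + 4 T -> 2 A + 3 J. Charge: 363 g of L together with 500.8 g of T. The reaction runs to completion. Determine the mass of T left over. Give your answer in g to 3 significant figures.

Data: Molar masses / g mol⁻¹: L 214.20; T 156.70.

147 g

n(L) = 363.0 / 214.20 = 1.695 mol
n(T) = 500.8 / 156.70 = 3.196 mol
n/ν for L = 1.695/3 = 0.5650
n/ν for T = 3.196/4 = 0.7990
Smallest n/ν is L → limiting reagent.
T consumed = (4/3) × 1.695 = 2.260 mol
T remaining = 3.196 − 2.260 = 0.9360 mol
mass = 0.9360 × 156.70 = 146.7 g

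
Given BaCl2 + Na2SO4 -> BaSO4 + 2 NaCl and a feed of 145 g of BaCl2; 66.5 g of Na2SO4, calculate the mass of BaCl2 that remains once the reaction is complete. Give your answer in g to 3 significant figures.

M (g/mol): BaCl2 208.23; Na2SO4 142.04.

47.5 g

n(BaCl2) = 145.0 / 208.23 = 0.6963 mol
n(Na2SO4) = 66.50 / 142.04 = 0.4682 mol
n/ν for BaCl2 = 0.6963/1 = 0.6963
n/ν for Na2SO4 = 0.4682/1 = 0.4682
Smallest n/ν is Na2SO4 → limiting reagent.
BaCl2 consumed = (1/1) × 0.4682 = 0.4682 mol
BaCl2 remaining = 0.6963 − 0.4682 = 0.2281 mol
mass = 0.2281 × 208.23 = 47.50 g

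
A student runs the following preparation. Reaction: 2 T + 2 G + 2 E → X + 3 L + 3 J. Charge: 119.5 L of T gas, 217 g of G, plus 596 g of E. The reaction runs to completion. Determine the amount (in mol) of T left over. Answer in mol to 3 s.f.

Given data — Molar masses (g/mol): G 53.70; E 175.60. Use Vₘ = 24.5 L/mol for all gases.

1.48 mol

n(T) = 119.5 / 24.5 = 4.878 mol
n(G) = 217.0 / 53.70 = 4.041 mol
n(E) = 596.0 / 175.60 = 3.394 mol
n/ν → T: 2.439, G: 2.021, E: 1.697; E is limiting.
T consumed = (2/2) × 3.394 = 3.394 mol
T remaining = 4.878 − 3.394 = 1.484 mol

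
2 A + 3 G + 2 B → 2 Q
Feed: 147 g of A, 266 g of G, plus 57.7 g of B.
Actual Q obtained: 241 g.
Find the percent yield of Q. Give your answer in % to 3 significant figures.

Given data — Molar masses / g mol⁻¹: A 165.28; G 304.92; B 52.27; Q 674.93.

61.4 %

n(A) = 147.0 / 165.28 = 0.8894 mol
n(G) = 266.0 / 304.92 = 0.8724 mol
n(B) = 57.70 / 52.27 = 1.104 mol
n/ν for A = 0.8894/2 = 0.4447
n/ν for G = 0.8724/3 = 0.2908
n/ν for B = 1.104/2 = 0.5520
Smallest n/ν is G → limiting reagent.
theoretical n(Q) = (2/3) × 0.8724 = 0.5816 mol → 392.5 g
% yield = 241 / 392.5 × 100 = 61.40 %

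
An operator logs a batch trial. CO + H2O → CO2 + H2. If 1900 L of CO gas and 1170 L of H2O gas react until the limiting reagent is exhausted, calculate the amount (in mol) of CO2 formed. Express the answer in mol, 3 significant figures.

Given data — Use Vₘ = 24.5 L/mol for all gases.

47.8 mol

n(CO) = 1900 / 24.5 = 77.55 mol
n(H2O) = 1170 / 24.5 = 47.76 mol
n/ν for CO = 77.55/1 = 77.55
n/ν for H2O = 47.76/1 = 47.76
Smallest n/ν is H2O → limiting reagent.
n(CO2) = (1/1) × 47.76 = 47.76 mol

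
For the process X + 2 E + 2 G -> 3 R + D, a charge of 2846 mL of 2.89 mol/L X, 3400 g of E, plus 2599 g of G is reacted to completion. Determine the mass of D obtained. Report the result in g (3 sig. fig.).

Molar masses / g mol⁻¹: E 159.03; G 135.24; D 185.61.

n(X) = 2.89 × 2846/1000 = 8.225 mol
n(E) = 3400 / 159.03 = 21.38 mol
n(G) = 2599 / 135.24 = 19.22 mol
n/ν for X = 8.225/1 = 8.225
n/ν for E = 21.38/2 = 10.69
n/ν for G = 19.22/2 = 9.610
Smallest n/ν is X → limiting reagent.
n(D) = (1/1) × 8.225 = 8.225 mol
mass = 8.225 × 185.61 = 1527 g

1530 g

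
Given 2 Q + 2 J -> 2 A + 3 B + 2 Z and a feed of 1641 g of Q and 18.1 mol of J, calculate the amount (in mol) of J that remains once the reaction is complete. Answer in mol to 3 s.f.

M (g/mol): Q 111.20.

3.34 mol

n(Q) = 1641 / 111.20 = 14.76 mol
n(J) = 18.10 mol
n/ν → Q: 7.380, J: 9.050; Q is limiting.
J consumed = (2/2) × 14.76 = 14.76 mol
J remaining = 18.10 − 14.76 = 3.340 mol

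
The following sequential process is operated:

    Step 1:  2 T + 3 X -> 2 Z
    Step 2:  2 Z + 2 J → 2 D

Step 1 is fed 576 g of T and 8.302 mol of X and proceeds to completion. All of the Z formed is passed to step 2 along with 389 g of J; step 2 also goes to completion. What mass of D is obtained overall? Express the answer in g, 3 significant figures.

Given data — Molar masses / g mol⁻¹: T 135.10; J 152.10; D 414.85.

1060 g

Step 1:
n(T) = 576.0 / 135.10 = 4.264 mol
n(X) = 8.302 mol
n/ν for T = 4.264/2 = 2.132
n/ν for X = 8.302/3 = 2.767
Smallest n/ν is T → limiting reagent.
n(Z) produced = (2/2) × 4.264 = 4.264 mol
Step 2:
n(Z) available = 4.264 mol
n(J) = 389.0 / 152.10 = 2.558 mol
n/ν for Z = 4.264/2 = 2.132
n/ν for J = 2.558/2 = 1.279
Smallest n/ν is J → limiting reagent.
n(D) = (2/2) × 2.558 = 2.558 mol
mass = 2.558 × 414.85 = 1061 g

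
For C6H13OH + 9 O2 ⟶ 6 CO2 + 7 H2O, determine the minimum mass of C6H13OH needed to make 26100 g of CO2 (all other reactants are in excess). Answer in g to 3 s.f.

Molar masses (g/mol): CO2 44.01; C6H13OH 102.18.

10100 g

n(CO2) = 26100 / 44.01 = 593.0 mol
n(C6H13OH) = (1/6) × 593.0 = 98.83 mol
mass = 98.83 × 102.18 = 10100 g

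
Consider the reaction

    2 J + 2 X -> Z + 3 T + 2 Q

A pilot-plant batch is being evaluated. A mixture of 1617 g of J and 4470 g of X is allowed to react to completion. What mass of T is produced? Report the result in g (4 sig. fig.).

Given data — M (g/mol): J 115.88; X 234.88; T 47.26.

n(J) = 1617 / 115.88 = 13.95 mol
n(X) = 4470 / 234.88 = 19.03 mol
n/ν for J = 13.95/2 = 6.975
n/ν for X = 19.03/2 = 9.515
Smallest n/ν is J → limiting reagent.
n(T) = (3/2) × 13.95 = 20.93 mol
mass = 20.93 × 47.26 = 989.2 g

989.2 g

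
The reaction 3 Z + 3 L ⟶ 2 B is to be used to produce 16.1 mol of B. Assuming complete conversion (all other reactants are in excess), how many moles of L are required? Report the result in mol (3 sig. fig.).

n(B) = 16.10 mol
n(L) = (3/2) × 16.10 = 24.15 mol

24.2 mol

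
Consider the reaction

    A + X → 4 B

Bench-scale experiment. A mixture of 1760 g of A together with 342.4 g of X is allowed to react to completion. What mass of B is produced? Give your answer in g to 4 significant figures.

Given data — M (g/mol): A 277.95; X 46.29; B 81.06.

2053 g

n(A) = 1760 / 277.95 = 6.332 mol
n(X) = 342.4 / 46.29 = 7.397 mol
n/ν → A: 6.332, X: 7.397; A is limiting.
n(B) = (4/1) × 6.332 = 25.33 mol
mass = 25.33 × 81.06 = 2053 g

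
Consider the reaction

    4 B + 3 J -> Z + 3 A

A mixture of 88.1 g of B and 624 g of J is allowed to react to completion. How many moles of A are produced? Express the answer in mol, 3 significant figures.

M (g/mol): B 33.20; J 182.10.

1.99 mol

n(B) = 88.10 / 33.20 = 2.654 mol
n(J) = 624.0 / 182.10 = 3.427 mol
n/ν for B = 2.654/4 = 0.6635
n/ν for J = 3.427/3 = 1.142
Smallest n/ν is B → limiting reagent.
n(A) = (3/4) × 2.654 = 1.991 mol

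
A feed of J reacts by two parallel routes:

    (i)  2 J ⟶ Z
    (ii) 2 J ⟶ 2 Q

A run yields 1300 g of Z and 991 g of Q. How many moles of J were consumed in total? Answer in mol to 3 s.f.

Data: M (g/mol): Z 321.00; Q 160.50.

n(Z) = 1300 / 321.00 = 4.050 mol
n(Q) = 991 / 160.50 = 6.174 mol
n(J) via (i) = (2/1)×4.050 = 8.100 mol
n(J) via (ii) = (2/2)×6.174 = 6.174 mol
total n(J) = 8.100 + 6.174 = 14.27 mol

14.3 mol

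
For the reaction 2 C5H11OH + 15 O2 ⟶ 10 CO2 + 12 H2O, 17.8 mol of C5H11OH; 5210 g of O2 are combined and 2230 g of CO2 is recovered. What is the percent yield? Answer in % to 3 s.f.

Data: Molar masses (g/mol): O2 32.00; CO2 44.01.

56.9 %

n(C5H11OH) = 17.80 mol
n(O2) = 5210 / 32.00 = 162.8 mol
n/ν → C5H11OH: 8.900, O2: 10.85; C5H11OH is limiting.
theoretical n(CO2) = (10/2) × 17.80 = 89.00 mol → 3917 g
% yield = 2230 / 3917 × 100 = 56.93 %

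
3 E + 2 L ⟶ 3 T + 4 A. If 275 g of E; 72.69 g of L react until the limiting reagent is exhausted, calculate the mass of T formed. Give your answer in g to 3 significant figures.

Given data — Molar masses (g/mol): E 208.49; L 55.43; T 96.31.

127 g

n(E) = 275.0 / 208.49 = 1.319 mol
n(L) = 72.69 / 55.43 = 1.311 mol
n/ν for E = 1.319/3 = 0.4397
n/ν for L = 1.311/2 = 0.6555
Smallest n/ν is E → limiting reagent.
n(T) = (3/3) × 1.319 = 1.319 mol
mass = 1.319 × 96.31 = 127.0 g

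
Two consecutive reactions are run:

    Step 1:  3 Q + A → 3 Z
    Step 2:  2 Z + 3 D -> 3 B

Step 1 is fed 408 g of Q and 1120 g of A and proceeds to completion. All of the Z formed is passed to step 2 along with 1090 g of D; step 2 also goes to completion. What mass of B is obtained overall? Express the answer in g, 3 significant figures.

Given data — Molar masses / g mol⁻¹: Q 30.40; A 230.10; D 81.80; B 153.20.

2040 g

Step 1:
n(Q) = 408.0 / 30.40 = 13.42 mol
n(A) = 1120 / 230.10 = 4.867 mol
n/ν for Q = 13.42/3 = 4.473
n/ν for A = 4.867/1 = 4.867
Smallest n/ν is Q → limiting reagent.
n(Z) produced = (3/3) × 13.42 = 13.42 mol
Step 2:
n(Z) available = 13.42 mol
n(D) = 1090 / 81.80 = 13.33 mol
n/ν for Z = 13.42/2 = 6.710
n/ν for D = 13.33/3 = 4.443
Smallest n/ν is D → limiting reagent.
n(B) = (3/3) × 13.33 = 13.33 mol
mass = 13.33 × 153.20 = 2042 g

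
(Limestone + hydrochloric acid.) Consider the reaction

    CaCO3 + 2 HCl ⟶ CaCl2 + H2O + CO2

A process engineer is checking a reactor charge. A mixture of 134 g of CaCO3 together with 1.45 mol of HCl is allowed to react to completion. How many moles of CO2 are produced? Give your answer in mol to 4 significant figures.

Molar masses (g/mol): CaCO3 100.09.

0.7250 mol

n(CaCO3) = 134.0 / 100.09 = 1.339 mol
n(HCl) = 1.450 mol
n/ν for CaCO3 = 1.339/1 = 1.339
n/ν for HCl = 1.450/2 = 0.7250
Smallest n/ν is HCl → limiting reagent.
n(CO2) = (1/2) × 1.450 = 0.7250 mol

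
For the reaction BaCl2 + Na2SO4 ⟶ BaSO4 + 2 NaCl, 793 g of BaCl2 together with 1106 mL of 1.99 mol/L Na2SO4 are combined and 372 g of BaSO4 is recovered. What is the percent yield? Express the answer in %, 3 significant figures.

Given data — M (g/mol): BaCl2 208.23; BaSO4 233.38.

n(BaCl2) = 793.0 / 208.23 = 3.808 mol
n(Na2SO4) = 1.99 × 1106/1000 = 2.201 mol
n/ν → BaCl2: 3.808, Na2SO4: 2.201; Na2SO4 is limiting.
theoretical n(BaSO4) = (1/1) × 2.201 = 2.201 mol → 513.7 g
% yield = 372 / 513.7 × 100 = 72.42 %

72.4 %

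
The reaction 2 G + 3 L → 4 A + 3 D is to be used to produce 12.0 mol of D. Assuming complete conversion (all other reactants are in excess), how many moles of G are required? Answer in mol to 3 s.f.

8.00 mol

n(D) = 12.00 mol
n(G) = (2/3) × 12.00 = 8.000 mol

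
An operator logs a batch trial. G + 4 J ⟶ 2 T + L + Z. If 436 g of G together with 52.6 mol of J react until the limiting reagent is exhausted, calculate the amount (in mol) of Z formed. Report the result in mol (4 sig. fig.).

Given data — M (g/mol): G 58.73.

n(G) = 436.0 / 58.73 = 7.424 mol
n(J) = 52.60 mol
n/ν for G = 7.424/1 = 7.424
n/ν for J = 52.60/4 = 13.15
Smallest n/ν is G → limiting reagent.
n(Z) = (1/1) × 7.424 = 7.424 mol

7.424 mol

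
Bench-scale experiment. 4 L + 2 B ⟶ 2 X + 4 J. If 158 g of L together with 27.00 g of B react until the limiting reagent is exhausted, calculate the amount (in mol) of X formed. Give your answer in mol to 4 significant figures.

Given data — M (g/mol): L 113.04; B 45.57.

0.5925 mol

n(L) = 158.0 / 113.04 = 1.398 mol
n(B) = 27.00 / 45.57 = 0.5925 mol
n/ν for L = 1.398/4 = 0.3495
n/ν for B = 0.5925/2 = 0.2963
Smallest n/ν is B → limiting reagent.
n(X) = (2/2) × 0.5925 = 0.5925 mol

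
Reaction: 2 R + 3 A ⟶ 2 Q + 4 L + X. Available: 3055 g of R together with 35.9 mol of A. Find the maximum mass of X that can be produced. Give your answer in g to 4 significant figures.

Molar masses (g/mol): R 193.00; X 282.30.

2234 g

n(R) = 3055 / 193.00 = 15.83 mol
n(A) = 35.90 mol
n/ν for R = 15.83/2 = 7.915
n/ν for A = 35.90/3 = 11.97
Smallest n/ν is R → limiting reagent.
n(X) = (1/2) × 15.83 = 7.915 mol
mass = 7.915 × 282.30 = 2234 g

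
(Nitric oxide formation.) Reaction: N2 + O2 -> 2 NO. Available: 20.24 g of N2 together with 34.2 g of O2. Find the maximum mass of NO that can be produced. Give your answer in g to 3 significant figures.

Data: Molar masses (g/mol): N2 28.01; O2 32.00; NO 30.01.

43.4 g

n(N2) = 20.24 / 28.01 = 0.7226 mol
n(O2) = 34.20 / 32.00 = 1.069 mol
n/ν for N2 = 0.7226/1 = 0.7226
n/ν for O2 = 1.069/1 = 1.069
Smallest n/ν is N2 → limiting reagent.
n(NO) = (2/1) × 0.7226 = 1.445 mol
mass = 1.445 × 30.01 = 43.36 g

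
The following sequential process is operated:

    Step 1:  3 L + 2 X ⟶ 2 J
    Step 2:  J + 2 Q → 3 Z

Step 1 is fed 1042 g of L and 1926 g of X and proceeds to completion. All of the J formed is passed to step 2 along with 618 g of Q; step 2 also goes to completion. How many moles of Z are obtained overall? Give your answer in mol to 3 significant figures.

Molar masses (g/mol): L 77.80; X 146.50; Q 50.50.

18.4 mol

Step 1:
n(L) = 1042 / 77.80 = 13.39 mol
n(X) = 1926 / 146.50 = 13.15 mol
n/ν for L = 13.39/3 = 4.463
n/ν for X = 13.15/2 = 6.575
Smallest n/ν is L → limiting reagent.
n(J) produced = (2/3) × 13.39 = 8.927 mol
Step 2:
n(J) available = 8.927 mol
n(Q) = 618.0 / 50.50 = 12.24 mol
n/ν for J = 8.927/1 = 8.927
n/ν for Q = 12.24/2 = 6.120
Smallest n/ν is Q → limiting reagent.
n(Z) = (3/2) × 12.24 = 18.36 mol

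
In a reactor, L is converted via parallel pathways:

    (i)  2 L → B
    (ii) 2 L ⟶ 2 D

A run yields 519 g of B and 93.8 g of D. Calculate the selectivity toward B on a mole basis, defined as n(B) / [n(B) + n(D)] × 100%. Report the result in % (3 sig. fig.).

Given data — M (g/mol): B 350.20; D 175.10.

n(B) = 519 / 350.20 = 1.482 mol
n(D) = 93.8 / 175.10 = 0.5357 mol
selectivity = 1.482/(1.482+0.5357) × 100 = 73.45 %

73.5 %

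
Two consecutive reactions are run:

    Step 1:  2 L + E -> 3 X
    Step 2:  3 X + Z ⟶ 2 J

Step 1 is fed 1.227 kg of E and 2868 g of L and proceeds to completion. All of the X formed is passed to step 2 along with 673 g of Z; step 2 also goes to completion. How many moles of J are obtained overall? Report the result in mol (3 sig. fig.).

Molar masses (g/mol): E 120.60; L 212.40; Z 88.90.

13.5 mol

Step 1:
n(E) = 1.227×1000 / 120.60 = 10.17 mol
n(L) = 2868 / 212.40 = 13.50 mol
n/ν for E = 10.17/1 = 10.17
n/ν for L = 13.50/2 = 6.750
Smallest n/ν is L → limiting reagent.
n(X) produced = (3/2) × 13.50 = 20.25 mol
Step 2:
n(X) available = 20.25 mol
n(Z) = 673.0 / 88.90 = 7.570 mol
n/ν for X = 20.25/3 = 6.750
n/ν for Z = 7.570/1 = 7.570
Smallest n/ν is X → limiting reagent.
n(J) = (2/3) × 20.25 = 13.50 mol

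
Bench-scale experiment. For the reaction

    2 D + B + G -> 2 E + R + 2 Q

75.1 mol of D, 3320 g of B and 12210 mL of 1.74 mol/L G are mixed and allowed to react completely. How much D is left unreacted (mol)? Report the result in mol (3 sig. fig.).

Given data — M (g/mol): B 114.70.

32.6 mol

n(D) = 75.10 mol
n(B) = 3320 / 114.70 = 28.95 mol
n(G) = 1.74 × 12210/1000 = 21.25 mol
n/ν → D: 37.55, B: 28.95, G: 21.25; G is limiting.
D consumed = (2/1) × 21.25 = 42.50 mol
D remaining = 75.10 − 42.50 = 32.60 mol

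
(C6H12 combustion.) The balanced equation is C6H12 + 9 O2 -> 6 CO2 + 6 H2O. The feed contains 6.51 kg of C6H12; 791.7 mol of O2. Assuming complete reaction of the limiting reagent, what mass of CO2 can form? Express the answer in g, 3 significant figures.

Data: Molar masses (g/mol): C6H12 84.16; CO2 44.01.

20400 g

n(C6H12) = 6.510×1000 / 84.16 = 77.35 mol
n(O2) = 791.7 mol
n/ν for C6H12 = 77.35/1 = 77.35
n/ν for O2 = 791.7/9 = 87.97
Smallest n/ν is C6H12 → limiting reagent.
n(CO2) = (6/1) × 77.35 = 464.1 mol
mass = 464.1 × 44.01 = 20430 g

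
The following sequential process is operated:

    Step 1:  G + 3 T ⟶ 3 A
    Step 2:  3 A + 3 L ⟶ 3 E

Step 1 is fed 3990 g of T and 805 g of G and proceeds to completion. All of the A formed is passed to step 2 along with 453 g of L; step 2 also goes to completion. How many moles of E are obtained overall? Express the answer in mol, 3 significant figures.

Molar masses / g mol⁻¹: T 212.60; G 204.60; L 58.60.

7.73 mol

Step 1:
n(T) = 3990 / 212.60 = 18.77 mol
n(G) = 805.0 / 204.60 = 3.935 mol
n/ν for T = 18.77/3 = 6.257
n/ν for G = 3.935/1 = 3.935
Smallest n/ν is G → limiting reagent.
n(A) produced = (3/1) × 3.935 = 11.81 mol
Step 2:
n(A) available = 11.81 mol
n(L) = 453.0 / 58.60 = 7.730 mol
n/ν for A = 11.81/3 = 3.937
n/ν for L = 7.730/3 = 2.577
Smallest n/ν is L → limiting reagent.
n(E) = (3/3) × 7.730 = 7.730 mol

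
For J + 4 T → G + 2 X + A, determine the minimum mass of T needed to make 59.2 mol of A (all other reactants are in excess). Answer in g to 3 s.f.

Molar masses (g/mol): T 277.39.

n(A) = 59.20 mol
n(T) = (4/1) × 59.20 = 236.8 mol
mass = 236.8 × 277.39 = 65690 g

65700 g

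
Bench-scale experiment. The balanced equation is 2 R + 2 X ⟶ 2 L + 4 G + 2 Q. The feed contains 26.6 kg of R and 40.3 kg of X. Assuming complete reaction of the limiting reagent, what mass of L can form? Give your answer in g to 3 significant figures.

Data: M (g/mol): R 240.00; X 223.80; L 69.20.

n(R) = 26.60×1000 / 240.00 = 110.8 mol
n(X) = 40.30×1000 / 223.80 = 180.1 mol
n/ν → R: 55.40, X: 90.05; R is limiting.
n(L) = (2/2) × 110.8 = 110.8 mol
mass = 110.8 × 69.20 = 7667 g

7670 g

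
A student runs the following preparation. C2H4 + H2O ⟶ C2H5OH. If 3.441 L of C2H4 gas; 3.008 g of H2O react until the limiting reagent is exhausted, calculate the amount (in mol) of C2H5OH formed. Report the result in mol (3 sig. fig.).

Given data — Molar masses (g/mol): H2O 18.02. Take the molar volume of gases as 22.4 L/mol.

n(C2H4) = 3.441 / 22.4 = 0.1536 mol
n(H2O) = 3.008 / 18.02 = 0.1669 mol
n/ν for C2H4 = 0.1536/1 = 0.1536
n/ν for H2O = 0.1669/1 = 0.1669
Smallest n/ν is C2H4 → limiting reagent.
n(C2H5OH) = (1/1) × 0.1536 = 0.1536 mol

0.154 mol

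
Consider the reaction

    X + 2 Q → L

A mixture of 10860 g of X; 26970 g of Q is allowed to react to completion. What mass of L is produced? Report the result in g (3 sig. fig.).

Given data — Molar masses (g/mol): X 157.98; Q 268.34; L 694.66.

n(X) = 10860 / 157.98 = 68.74 mol
n(Q) = 26970 / 268.34 = 100.5 mol
n/ν for X = 68.74/1 = 68.74
n/ν for Q = 100.5/2 = 50.25
Smallest n/ν is Q → limiting reagent.
n(L) = (1/2) × 100.5 = 50.25 mol
mass = 50.25 × 694.66 = 34910 g

34900 g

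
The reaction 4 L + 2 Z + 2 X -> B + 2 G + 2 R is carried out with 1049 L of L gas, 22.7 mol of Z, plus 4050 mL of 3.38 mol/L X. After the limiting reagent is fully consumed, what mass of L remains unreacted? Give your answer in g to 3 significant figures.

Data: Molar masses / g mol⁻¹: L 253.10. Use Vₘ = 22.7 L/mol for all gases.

4770 g

n(L) = 1049 / 22.7 = 46.21 mol
n(Z) = 22.70 mol
n(X) = 3.38 × 4050/1000 = 13.69 mol
n/ν → L: 11.55, Z: 11.35, X: 6.845; X is limiting.
L consumed = (4/2) × 13.69 = 27.38 mol
L remaining = 46.21 − 27.38 = 18.83 mol
mass = 18.83 × 253.10 = 4766 g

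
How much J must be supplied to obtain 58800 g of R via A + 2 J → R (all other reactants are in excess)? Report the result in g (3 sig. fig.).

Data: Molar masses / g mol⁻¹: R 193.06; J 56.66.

34500 g

n(R) = 58800 / 193.06 = 304.6 mol
n(J) = (2/1) × 304.6 = 609.2 mol
mass = 609.2 × 56.66 = 34520 g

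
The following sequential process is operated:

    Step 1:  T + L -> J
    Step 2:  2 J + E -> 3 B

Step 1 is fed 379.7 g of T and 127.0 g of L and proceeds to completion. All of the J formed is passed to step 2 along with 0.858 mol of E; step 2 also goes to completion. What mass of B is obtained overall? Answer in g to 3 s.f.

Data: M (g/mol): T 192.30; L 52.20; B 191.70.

493 g

Step 1:
n(T) = 379.7 / 192.30 = 1.975 mol
n(L) = 127.0 / 52.20 = 2.433 mol
n/ν → T: 1.975, L: 2.433; T is limiting.
n(J) produced = (1/1) × 1.975 = 1.975 mol
Step 2:
n(J) available = 1.975 mol
n(E) = 0.8580 mol
n/ν → J: 0.9875, E: 0.8580; E is limiting.
n(B) = (3/1) × 0.8580 = 2.574 mol
mass = 2.574 × 191.70 = 493.4 g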